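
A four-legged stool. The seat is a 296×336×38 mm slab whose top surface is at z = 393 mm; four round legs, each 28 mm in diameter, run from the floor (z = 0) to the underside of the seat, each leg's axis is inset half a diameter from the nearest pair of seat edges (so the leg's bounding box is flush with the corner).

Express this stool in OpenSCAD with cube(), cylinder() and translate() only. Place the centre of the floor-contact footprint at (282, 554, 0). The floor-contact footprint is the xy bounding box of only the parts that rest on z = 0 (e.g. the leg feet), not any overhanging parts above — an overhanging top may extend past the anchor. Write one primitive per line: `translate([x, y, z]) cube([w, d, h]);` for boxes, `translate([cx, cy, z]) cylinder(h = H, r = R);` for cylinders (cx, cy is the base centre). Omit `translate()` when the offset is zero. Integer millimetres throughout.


translate([134, 386, 355]) cube([296, 336, 38]);
translate([148, 400, 0]) cylinder(h = 355, r = 14);
translate([416, 400, 0]) cylinder(h = 355, r = 14);
translate([148, 708, 0]) cylinder(h = 355, r = 14);
translate([416, 708, 0]) cylinder(h = 355, r = 14);


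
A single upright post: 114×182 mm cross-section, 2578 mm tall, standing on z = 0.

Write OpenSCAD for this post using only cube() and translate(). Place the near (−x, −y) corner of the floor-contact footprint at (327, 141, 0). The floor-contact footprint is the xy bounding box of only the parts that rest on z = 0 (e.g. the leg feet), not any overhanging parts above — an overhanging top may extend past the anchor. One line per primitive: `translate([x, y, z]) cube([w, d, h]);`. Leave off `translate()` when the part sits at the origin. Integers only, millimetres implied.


translate([327, 141, 0]) cube([114, 182, 2578]);


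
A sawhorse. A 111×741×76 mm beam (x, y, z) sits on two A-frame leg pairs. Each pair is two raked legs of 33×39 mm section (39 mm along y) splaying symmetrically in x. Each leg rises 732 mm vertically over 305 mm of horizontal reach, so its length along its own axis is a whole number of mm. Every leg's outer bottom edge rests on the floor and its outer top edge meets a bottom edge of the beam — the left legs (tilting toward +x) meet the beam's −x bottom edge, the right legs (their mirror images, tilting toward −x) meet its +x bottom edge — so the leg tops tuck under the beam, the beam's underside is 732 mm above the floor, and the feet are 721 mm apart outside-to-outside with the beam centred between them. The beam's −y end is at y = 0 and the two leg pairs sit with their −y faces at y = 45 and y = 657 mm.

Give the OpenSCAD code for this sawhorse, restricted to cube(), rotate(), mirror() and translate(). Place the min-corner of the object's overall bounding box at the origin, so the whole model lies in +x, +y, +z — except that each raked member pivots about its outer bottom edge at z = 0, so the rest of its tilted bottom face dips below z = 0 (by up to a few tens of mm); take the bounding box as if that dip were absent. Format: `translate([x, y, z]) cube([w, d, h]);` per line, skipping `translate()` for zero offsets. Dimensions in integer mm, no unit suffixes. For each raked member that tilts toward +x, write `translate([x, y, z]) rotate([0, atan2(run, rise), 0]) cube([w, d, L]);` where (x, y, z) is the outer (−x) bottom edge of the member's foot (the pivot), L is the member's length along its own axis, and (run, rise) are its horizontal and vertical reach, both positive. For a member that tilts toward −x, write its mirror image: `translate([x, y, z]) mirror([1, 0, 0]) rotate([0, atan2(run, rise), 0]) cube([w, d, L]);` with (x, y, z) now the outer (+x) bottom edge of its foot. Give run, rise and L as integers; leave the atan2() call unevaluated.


// leg length = √(305² + 732²) = 793
// right-leg outer foot x = 2·305 + 111 = 721
// beam min-corner = (305, 0, 732)
translate([305, 0, 732]) cube([111, 741, 76]);
translate([0, 45, 0]) rotate([0, atan2(305, 732), 0]) cube([33, 39, 793]);
translate([721, 45, 0]) mirror([1, 0, 0]) rotate([0, atan2(305, 732), 0]) cube([33, 39, 793]);
translate([0, 657, 0]) rotate([0, atan2(305, 732), 0]) cube([33, 39, 793]);
translate([721, 657, 0]) mirror([1, 0, 0]) rotate([0, atan2(305, 732), 0]) cube([33, 39, 793]);


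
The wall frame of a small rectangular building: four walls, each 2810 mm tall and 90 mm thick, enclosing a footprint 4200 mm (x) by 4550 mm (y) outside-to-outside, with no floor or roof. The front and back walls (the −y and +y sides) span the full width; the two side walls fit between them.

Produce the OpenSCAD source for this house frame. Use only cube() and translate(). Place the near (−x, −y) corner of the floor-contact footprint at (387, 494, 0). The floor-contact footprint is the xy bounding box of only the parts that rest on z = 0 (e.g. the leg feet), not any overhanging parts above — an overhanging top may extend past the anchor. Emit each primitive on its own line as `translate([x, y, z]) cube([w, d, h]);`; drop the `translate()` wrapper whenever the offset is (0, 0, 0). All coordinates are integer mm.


translate([387, 494, 0]) cube([4200, 90, 2810]);
translate([387, 4954, 0]) cube([4200, 90, 2810]);
translate([387, 584, 0]) cube([90, 4370, 2810]);
translate([4497, 584, 0]) cube([90, 4370, 2810]);


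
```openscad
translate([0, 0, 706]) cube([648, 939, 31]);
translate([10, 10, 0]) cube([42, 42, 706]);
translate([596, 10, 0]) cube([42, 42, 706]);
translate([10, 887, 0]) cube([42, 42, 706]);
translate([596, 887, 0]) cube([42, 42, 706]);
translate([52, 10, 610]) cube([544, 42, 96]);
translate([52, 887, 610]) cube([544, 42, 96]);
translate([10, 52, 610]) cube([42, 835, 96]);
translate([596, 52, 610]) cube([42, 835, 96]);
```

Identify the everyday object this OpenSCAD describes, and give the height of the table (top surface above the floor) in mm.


A table. The table height is 737 mm.

A 648×939×31 slab sits at z = 706 on four 42 mm square posts — a table. The top surface is at 706 + 31 = 737 mm.


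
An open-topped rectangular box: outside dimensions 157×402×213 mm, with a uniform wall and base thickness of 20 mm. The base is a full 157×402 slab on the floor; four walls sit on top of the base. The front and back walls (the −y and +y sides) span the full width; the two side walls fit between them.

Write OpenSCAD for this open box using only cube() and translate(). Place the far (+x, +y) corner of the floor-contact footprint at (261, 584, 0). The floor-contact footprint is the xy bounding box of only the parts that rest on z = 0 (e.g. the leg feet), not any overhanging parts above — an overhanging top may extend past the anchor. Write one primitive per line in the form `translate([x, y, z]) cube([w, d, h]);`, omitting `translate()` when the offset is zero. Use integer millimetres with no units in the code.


translate([104, 182, 0]) cube([157, 402, 20]);
translate([104, 182, 20]) cube([157, 20, 193]);
translate([104, 564, 20]) cube([157, 20, 193]);
translate([104, 202, 20]) cube([20, 362, 193]);
translate([241, 202, 20]) cube([20, 362, 193]);


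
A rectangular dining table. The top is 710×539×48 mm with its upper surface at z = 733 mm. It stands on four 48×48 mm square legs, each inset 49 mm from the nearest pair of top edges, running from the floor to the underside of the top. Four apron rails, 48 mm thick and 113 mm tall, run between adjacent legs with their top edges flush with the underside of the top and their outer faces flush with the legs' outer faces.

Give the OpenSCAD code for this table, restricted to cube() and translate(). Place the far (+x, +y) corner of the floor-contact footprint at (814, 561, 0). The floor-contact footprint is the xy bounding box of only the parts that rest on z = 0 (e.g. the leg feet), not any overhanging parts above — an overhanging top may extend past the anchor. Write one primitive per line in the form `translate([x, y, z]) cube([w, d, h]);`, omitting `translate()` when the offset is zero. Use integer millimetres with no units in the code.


translate([153, 71, 685]) cube([710, 539, 48]);
translate([202, 120, 0]) cube([48, 48, 685]);
translate([766, 120, 0]) cube([48, 48, 685]);
translate([202, 513, 0]) cube([48, 48, 685]);
translate([766, 513, 0]) cube([48, 48, 685]);
translate([250, 120, 572]) cube([516, 48, 113]);
translate([250, 513, 572]) cube([516, 48, 113]);
translate([202, 168, 572]) cube([48, 345, 113]);
translate([766, 168, 572]) cube([48, 345, 113]);


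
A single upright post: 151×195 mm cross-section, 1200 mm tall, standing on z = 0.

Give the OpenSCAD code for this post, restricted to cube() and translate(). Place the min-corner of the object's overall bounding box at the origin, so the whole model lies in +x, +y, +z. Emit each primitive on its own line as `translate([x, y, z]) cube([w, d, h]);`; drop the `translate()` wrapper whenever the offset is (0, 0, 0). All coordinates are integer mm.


cube([151, 195, 1200]);


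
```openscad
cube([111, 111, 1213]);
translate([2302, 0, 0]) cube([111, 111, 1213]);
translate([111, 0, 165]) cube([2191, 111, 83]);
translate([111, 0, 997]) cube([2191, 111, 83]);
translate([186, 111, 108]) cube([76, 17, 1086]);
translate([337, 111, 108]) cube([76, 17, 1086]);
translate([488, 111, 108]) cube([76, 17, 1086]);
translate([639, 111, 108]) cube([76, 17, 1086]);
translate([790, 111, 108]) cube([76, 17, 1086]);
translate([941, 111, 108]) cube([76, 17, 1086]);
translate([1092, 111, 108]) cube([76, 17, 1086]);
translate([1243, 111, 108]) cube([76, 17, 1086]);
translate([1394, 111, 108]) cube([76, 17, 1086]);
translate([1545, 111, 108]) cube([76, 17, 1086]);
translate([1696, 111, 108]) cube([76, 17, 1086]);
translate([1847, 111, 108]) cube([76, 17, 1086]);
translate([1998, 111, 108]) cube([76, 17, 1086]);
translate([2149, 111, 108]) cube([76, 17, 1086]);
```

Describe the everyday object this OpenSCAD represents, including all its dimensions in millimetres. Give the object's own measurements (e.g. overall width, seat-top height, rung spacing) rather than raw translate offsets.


A fence section. Two 111×111 mm posts, 1213 mm tall, stand on the floor with a clear span of 2191 mm between their inner faces. Two horizontal rails of 111×83 mm section span the gap between the posts with their undersides at z = 165 mm and z = 997 mm, flush with the posts' −y face. 14 pickets, each 76 mm wide, 17 mm thick and 1086 mm tall, are fixed to the +y face of the rails with their bottoms at z = 108 mm, spaced across the span with a 75 mm gap after the −x post and between neighbouring pickets, with 77 mm left before the +x post.


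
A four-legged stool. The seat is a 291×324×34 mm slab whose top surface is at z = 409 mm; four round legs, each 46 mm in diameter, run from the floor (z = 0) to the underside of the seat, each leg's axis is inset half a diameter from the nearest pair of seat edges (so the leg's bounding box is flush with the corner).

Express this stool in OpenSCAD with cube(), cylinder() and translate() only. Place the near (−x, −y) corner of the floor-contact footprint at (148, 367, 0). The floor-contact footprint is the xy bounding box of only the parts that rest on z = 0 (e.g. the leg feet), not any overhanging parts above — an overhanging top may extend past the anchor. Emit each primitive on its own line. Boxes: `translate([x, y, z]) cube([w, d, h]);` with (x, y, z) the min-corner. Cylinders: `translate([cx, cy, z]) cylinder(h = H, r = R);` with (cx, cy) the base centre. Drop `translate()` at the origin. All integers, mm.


translate([148, 367, 375]) cube([291, 324, 34]);
translate([171, 390, 0]) cylinder(h = 375, r = 23);
translate([416, 390, 0]) cylinder(h = 375, r = 23);
translate([171, 668, 0]) cylinder(h = 375, r = 23);
translate([416, 668, 0]) cylinder(h = 375, r = 23);


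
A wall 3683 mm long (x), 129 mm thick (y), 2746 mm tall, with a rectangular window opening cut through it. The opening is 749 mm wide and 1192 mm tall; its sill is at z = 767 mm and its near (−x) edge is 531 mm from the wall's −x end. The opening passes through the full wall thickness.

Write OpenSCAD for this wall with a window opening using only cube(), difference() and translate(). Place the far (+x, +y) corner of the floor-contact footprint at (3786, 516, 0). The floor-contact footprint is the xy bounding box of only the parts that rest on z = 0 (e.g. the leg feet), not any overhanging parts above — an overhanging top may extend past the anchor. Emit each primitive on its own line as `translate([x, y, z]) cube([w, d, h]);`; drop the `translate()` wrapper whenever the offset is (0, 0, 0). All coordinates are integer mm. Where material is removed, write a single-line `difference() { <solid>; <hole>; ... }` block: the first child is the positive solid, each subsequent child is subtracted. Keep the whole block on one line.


difference() { translate([103, 387, 0]) cube([3683, 129, 2746]); translate([634, 387, 767]) cube([749, 129, 1192]); }


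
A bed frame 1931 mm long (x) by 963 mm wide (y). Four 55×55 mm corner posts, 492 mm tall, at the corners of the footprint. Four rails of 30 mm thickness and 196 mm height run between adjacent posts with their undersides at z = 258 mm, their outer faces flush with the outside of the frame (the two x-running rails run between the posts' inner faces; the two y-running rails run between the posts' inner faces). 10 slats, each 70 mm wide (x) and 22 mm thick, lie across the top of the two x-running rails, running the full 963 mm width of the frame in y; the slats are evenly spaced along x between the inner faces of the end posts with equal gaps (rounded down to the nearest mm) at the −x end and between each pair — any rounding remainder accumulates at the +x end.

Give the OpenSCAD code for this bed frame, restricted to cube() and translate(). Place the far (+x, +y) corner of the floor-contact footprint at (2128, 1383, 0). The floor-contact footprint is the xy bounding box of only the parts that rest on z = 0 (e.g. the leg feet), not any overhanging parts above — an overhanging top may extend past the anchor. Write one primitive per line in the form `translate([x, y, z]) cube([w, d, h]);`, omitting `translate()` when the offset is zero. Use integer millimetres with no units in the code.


translate([197, 420, 0]) cube([55, 55, 492]);
translate([197, 1328, 0]) cube([55, 55, 492]);
translate([2073, 420, 0]) cube([55, 55, 492]);
translate([2073, 1328, 0]) cube([55, 55, 492]);
translate([252, 420, 258]) cube([1821, 30, 196]);
translate([252, 1353, 258]) cube([1821, 30, 196]);
translate([197, 475, 258]) cube([30, 853, 196]);
translate([2098, 475, 258]) cube([30, 853, 196]);
translate([353, 420, 454]) cube([70, 963, 22]);
translate([524, 420, 454]) cube([70, 963, 22]);
translate([695, 420, 454]) cube([70, 963, 22]);
translate([866, 420, 454]) cube([70, 963, 22]);
translate([1037, 420, 454]) cube([70, 963, 22]);
translate([1208, 420, 454]) cube([70, 963, 22]);
translate([1379, 420, 454]) cube([70, 963, 22]);
translate([1550, 420, 454]) cube([70, 963, 22]);
translate([1721, 420, 454]) cube([70, 963, 22]);
translate([1892, 420, 454]) cube([70, 963, 22]);


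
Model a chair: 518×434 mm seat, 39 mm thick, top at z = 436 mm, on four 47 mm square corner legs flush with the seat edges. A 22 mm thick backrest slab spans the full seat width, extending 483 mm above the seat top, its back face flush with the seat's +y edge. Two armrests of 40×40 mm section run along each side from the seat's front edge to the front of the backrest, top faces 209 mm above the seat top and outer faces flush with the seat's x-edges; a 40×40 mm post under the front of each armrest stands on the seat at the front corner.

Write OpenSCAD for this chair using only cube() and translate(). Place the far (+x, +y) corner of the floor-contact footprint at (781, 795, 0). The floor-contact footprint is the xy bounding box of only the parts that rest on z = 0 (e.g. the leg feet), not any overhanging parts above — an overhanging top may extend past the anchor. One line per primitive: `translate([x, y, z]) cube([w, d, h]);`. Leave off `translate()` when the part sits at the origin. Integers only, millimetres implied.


translate([263, 361, 397]) cube([518, 434, 39]);
translate([263, 361, 0]) cube([47, 47, 397]);
translate([734, 361, 0]) cube([47, 47, 397]);
translate([263, 748, 0]) cube([47, 47, 397]);
translate([734, 748, 0]) cube([47, 47, 397]);
translate([263, 773, 436]) cube([518, 22, 483]);
translate([263, 361, 605]) cube([40, 412, 40]);
translate([741, 361, 605]) cube([40, 412, 40]);
translate([263, 361, 436]) cube([40, 40, 169]);
translate([741, 361, 436]) cube([40, 40, 169]);


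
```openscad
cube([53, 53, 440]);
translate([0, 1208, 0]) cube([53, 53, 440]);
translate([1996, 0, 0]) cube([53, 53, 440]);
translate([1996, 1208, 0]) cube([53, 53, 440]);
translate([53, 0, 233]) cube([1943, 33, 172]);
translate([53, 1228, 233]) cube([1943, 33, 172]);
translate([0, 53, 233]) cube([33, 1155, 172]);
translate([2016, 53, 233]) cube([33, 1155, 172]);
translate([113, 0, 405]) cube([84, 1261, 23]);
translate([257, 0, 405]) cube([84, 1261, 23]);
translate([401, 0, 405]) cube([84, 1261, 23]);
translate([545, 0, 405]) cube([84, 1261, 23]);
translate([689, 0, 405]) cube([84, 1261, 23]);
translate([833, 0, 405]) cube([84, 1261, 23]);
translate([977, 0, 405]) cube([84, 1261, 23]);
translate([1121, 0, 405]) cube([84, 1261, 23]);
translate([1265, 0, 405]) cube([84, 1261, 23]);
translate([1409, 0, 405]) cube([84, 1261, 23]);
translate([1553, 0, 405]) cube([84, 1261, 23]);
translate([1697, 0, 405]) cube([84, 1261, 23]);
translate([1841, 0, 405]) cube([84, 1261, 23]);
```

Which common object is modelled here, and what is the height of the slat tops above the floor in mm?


A bed frame. The slat-top height is 428 mm.

Four posts, four rails, and a row of slats — a bed frame. Slats sit on the rails at z = 233 + 172 = 405; with slat thickness 23, the top is 428 mm.


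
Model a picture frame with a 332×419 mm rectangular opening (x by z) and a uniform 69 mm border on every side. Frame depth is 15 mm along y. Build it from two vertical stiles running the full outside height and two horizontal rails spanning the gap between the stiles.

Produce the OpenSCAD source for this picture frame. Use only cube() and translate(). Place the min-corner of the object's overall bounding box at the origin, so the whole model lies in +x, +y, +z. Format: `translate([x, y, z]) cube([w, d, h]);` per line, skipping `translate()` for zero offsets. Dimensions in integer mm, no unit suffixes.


cube([69, 15, 557]);
translate([401, 0, 0]) cube([69, 15, 557]);
translate([69, 0, 0]) cube([332, 15, 69]);
translate([69, 0, 488]) cube([332, 15, 69]);


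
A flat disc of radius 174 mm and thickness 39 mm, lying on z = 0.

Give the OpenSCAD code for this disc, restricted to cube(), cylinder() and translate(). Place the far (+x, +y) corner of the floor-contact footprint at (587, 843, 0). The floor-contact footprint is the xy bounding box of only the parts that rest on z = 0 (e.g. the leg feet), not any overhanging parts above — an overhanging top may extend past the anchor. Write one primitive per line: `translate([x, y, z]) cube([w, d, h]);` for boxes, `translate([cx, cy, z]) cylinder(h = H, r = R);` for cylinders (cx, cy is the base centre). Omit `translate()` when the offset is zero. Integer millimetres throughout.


translate([413, 669, 0]) cylinder(h = 39, r = 174);


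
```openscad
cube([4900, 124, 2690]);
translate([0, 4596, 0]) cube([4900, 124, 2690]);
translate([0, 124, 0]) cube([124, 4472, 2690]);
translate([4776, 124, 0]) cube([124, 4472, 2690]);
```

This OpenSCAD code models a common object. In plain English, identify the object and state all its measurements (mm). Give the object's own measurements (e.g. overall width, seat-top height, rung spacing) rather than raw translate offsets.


The wall frame of a small rectangular building: four walls, each 2690 mm tall and 124 mm thick, enclosing a footprint 4900 mm (x) by 4720 mm (y) outside-to-outside, with no floor or roof. The front and back walls (the −y and +y sides) span the full width; the two side walls fit between them.


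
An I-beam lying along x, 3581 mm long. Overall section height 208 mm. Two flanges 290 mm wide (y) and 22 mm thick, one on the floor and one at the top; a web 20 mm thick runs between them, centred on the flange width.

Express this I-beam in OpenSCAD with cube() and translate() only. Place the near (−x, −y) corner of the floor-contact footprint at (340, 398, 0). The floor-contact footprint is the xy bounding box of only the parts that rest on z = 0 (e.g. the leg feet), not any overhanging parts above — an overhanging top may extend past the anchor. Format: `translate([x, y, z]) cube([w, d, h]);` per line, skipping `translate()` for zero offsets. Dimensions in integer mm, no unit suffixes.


translate([340, 398, 0]) cube([3581, 290, 22]);
translate([340, 533, 22]) cube([3581, 20, 164]);
translate([340, 398, 186]) cube([3581, 290, 22]);


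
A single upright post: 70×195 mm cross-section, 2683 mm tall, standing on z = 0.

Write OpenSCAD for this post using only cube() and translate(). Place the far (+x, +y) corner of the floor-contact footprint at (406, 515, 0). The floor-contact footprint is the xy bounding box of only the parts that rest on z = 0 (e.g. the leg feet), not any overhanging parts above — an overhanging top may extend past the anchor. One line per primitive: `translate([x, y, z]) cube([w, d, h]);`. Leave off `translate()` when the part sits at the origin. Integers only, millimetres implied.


translate([336, 320, 0]) cube([70, 195, 2683]);


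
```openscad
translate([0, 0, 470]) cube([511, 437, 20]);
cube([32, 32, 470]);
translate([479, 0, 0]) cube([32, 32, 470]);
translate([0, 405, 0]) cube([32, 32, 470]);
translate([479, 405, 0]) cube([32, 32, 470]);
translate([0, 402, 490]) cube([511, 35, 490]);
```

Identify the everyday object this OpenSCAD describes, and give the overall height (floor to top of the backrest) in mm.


A chair. The overall height is 980 mm.

A slab on four corner posts with a tall panel at the back — a chair. The seat slab sits at z = 470 with thickness 20, and the 490 mm backrest starts at the seat top, so the overall height is 470 + 20 + 490 = 980 mm.


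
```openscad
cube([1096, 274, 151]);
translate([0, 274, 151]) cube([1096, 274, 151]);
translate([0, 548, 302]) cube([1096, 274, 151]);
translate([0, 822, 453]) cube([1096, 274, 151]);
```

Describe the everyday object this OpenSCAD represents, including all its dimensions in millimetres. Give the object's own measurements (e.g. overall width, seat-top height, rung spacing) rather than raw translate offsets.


A straight staircase of 4 solid steps. Each step is 1096 mm wide (x), 274 mm deep (y, the going) and 151 mm tall (the rise). The first step rests on the floor; each subsequent step sits one going further in +y and one rise higher in +z, directly behind and above the previous step with no overlap.


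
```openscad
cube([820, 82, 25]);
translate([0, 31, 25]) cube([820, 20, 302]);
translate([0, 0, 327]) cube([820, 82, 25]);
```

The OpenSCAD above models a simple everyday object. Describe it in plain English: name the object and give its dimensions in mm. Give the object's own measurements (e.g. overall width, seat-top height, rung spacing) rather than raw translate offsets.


An I-beam lying along x, 820 mm long. Overall section height 352 mm. Two flanges 82 mm wide (y) and 25 mm thick, one on the floor and one at the top; a web 20 mm thick runs between them, centred on the flange width.


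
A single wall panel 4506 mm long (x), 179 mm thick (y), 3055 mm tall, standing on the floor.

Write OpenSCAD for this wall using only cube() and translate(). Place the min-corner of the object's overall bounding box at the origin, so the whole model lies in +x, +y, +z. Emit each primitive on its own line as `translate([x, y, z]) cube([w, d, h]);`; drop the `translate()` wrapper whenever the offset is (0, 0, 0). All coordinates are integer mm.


cube([4506, 179, 3055]);


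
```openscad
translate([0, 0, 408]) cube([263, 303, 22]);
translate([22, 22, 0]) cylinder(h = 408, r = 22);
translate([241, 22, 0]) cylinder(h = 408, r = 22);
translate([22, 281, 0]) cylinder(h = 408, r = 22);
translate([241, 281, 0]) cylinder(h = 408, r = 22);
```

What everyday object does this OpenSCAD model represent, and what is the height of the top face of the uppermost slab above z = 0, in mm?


A stool. The seat height is 430 mm.

A 263×303×22 slab at z = 408 on four corner cylinders — a stool. The seat top is 408 + 22 = 430 mm.


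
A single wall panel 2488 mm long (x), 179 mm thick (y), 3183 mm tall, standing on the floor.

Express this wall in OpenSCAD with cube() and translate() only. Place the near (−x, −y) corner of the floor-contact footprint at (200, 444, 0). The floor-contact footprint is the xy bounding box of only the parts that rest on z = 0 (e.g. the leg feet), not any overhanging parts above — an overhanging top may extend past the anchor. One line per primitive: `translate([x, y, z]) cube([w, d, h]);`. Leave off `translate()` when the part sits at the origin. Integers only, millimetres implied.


translate([200, 444, 0]) cube([2488, 179, 3183]);


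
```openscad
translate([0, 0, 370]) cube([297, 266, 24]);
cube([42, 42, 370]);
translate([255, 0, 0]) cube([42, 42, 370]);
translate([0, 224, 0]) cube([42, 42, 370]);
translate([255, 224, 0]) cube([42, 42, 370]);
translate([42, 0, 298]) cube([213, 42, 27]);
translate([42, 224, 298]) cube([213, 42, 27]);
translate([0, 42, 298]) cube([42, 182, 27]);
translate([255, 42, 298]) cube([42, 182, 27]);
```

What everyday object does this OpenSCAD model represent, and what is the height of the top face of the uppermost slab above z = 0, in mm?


A stool. The seat height is 394 mm.

A 297×266×24 slab at z = 370 on four corner posts — a stool. The seat top is 370 + 24 = 394 mm.


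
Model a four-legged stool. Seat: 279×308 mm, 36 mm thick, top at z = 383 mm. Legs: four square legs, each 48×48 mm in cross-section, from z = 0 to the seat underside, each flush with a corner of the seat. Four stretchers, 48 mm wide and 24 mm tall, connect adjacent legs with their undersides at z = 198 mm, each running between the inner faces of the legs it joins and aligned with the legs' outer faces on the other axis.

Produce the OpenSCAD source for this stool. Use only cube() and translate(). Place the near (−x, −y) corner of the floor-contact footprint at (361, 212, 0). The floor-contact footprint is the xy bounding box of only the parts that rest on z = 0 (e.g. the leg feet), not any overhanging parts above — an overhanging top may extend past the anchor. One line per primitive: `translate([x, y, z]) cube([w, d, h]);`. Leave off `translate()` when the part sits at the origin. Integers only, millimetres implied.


translate([361, 212, 347]) cube([279, 308, 36]);
translate([361, 212, 0]) cube([48, 48, 347]);
translate([592, 212, 0]) cube([48, 48, 347]);
translate([361, 472, 0]) cube([48, 48, 347]);
translate([592, 472, 0]) cube([48, 48, 347]);
translate([409, 212, 198]) cube([183, 48, 24]);
translate([409, 472, 198]) cube([183, 48, 24]);
translate([361, 260, 198]) cube([48, 212, 24]);
translate([592, 260, 198]) cube([48, 212, 24]);


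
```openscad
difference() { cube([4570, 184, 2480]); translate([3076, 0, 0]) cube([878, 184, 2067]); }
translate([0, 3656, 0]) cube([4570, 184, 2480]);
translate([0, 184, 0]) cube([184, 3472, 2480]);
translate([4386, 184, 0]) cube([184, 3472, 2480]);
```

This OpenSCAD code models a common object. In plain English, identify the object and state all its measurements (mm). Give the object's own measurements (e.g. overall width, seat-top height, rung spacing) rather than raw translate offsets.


A single room: four walls, each 2480 mm tall and 184 mm thick, enclosing an outside footprint 4570×3840 mm (x × y), no floor or roof. The front and back walls (−y and +y sides) run the full x-width; the side walls fit between their inner faces. A door opening 878 mm wide and 2067 mm tall is cut through the front wall from the floor up, its −x edge 3076 mm from the wall's −x end.


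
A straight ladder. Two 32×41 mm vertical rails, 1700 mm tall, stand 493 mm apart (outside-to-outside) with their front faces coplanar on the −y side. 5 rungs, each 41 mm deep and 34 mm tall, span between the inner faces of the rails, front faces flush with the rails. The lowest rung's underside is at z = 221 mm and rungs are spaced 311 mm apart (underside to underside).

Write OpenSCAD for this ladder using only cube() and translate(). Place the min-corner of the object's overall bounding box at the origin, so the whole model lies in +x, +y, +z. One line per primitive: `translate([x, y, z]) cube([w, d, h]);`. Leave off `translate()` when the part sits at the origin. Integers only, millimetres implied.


cube([32, 41, 1700]);
translate([461, 0, 0]) cube([32, 41, 1700]);
translate([32, 0, 221]) cube([429, 41, 34]);
translate([32, 0, 532]) cube([429, 41, 34]);
translate([32, 0, 843]) cube([429, 41, 34]);
translate([32, 0, 1154]) cube([429, 41, 34]);
translate([32, 0, 1465]) cube([429, 41, 34]);


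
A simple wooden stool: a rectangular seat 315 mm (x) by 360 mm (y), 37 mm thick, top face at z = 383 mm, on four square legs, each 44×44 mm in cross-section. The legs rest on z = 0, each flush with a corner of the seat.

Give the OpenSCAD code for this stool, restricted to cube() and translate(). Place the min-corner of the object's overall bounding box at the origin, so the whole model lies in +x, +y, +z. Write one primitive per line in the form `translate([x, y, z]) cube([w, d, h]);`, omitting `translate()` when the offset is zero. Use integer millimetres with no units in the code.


translate([0, 0, 346]) cube([315, 360, 37]);
cube([44, 44, 346]);
translate([271, 0, 0]) cube([44, 44, 346]);
translate([0, 316, 0]) cube([44, 44, 346]);
translate([271, 316, 0]) cube([44, 44, 346]);


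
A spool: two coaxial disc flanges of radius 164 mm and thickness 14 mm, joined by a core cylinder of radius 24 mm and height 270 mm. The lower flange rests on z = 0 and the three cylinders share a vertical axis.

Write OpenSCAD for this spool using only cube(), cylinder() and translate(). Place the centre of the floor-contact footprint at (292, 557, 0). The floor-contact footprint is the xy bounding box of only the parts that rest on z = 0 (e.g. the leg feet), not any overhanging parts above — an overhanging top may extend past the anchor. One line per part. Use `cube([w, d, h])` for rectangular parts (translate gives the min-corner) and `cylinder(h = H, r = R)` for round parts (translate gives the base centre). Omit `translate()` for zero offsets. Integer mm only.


translate([292, 557, 0]) cylinder(h = 14, r = 164);
translate([292, 557, 14]) cylinder(h = 270, r = 24);
translate([292, 557, 284]) cylinder(h = 14, r = 164);


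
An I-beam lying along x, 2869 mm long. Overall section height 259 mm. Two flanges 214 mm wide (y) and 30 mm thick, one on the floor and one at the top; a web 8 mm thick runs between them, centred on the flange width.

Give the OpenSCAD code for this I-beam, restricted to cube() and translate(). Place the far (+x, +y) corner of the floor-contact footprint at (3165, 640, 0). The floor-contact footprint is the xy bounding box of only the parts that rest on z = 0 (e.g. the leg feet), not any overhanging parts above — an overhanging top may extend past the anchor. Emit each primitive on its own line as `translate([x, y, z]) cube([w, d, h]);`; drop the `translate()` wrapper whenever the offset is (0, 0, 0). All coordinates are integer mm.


translate([296, 426, 0]) cube([2869, 214, 30]);
translate([296, 529, 30]) cube([2869, 8, 199]);
translate([296, 426, 229]) cube([2869, 214, 30]);


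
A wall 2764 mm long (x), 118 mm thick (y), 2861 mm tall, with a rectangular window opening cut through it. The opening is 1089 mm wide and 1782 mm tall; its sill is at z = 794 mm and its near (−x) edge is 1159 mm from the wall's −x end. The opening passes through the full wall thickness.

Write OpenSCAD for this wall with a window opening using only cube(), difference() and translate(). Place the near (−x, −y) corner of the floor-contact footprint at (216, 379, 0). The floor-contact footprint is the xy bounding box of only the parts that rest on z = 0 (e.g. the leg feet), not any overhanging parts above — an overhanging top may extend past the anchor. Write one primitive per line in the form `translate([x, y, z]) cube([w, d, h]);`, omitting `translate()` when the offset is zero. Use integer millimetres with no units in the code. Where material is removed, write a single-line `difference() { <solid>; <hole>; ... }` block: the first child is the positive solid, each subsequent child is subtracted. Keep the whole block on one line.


difference() { translate([216, 379, 0]) cube([2764, 118, 2861]); translate([1375, 379, 794]) cube([1089, 118, 1782]); }


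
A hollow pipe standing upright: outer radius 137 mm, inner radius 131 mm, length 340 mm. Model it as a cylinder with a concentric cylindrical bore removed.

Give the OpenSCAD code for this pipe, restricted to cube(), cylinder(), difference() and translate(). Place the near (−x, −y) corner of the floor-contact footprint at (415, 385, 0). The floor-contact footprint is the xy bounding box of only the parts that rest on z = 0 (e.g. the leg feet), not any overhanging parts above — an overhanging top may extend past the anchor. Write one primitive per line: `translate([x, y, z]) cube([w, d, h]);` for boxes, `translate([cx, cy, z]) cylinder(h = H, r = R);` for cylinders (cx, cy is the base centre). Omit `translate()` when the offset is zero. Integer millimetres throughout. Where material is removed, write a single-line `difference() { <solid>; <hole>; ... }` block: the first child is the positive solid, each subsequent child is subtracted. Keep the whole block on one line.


difference() { translate([552, 522, 0]) cylinder(h = 340, r = 137); translate([552, 522, 0]) cylinder(h = 340, r = 131); }


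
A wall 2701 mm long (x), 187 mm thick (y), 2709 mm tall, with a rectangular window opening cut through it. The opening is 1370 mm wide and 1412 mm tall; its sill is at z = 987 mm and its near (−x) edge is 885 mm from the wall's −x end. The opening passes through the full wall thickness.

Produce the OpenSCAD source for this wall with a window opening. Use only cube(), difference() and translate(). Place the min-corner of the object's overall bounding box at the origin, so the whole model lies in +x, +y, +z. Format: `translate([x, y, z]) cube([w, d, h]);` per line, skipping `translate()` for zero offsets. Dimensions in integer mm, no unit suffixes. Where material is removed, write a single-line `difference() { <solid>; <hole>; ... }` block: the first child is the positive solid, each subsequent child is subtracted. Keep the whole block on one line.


difference() { cube([2701, 187, 2709]); translate([885, 0, 987]) cube([1370, 187, 1412]); }


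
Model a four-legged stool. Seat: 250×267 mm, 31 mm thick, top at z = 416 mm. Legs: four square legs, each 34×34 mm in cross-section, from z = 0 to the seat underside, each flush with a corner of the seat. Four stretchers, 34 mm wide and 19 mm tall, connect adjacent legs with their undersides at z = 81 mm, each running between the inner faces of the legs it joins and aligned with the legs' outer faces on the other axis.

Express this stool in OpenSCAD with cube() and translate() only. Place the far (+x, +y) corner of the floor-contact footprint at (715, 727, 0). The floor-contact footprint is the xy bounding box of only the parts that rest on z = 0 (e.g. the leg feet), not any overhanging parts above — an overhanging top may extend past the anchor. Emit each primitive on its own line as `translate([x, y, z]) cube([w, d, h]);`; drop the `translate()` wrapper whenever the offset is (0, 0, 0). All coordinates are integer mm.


translate([465, 460, 385]) cube([250, 267, 31]);
translate([465, 460, 0]) cube([34, 34, 385]);
translate([681, 460, 0]) cube([34, 34, 385]);
translate([465, 693, 0]) cube([34, 34, 385]);
translate([681, 693, 0]) cube([34, 34, 385]);
translate([499, 460, 81]) cube([182, 34, 19]);
translate([499, 693, 81]) cube([182, 34, 19]);
translate([465, 494, 81]) cube([34, 199, 19]);
translate([681, 494, 81]) cube([34, 199, 19]);


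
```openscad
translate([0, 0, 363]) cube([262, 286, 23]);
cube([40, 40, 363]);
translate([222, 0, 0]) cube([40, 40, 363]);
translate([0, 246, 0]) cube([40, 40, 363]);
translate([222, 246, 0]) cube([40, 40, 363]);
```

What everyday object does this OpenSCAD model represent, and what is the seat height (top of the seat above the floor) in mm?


A stool. The seat height is 386 mm.

A 262×286×23 slab at z = 363 on four corner posts — a stool. The seat top is 363 + 23 = 386 mm.


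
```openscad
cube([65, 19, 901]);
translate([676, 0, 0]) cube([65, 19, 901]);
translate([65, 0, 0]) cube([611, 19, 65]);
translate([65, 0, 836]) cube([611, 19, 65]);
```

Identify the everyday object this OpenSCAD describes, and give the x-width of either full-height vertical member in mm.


A picture frame. The border width is 65 mm.

Four thin pieces enclosing a rectangular opening — a picture frame. The two full-height stiles are 901 mm tall; the top rail sits at z = 836 and is 65 mm tall, so the border above the opening is 901 − 836 = 65 mm, matching the stile x-width.


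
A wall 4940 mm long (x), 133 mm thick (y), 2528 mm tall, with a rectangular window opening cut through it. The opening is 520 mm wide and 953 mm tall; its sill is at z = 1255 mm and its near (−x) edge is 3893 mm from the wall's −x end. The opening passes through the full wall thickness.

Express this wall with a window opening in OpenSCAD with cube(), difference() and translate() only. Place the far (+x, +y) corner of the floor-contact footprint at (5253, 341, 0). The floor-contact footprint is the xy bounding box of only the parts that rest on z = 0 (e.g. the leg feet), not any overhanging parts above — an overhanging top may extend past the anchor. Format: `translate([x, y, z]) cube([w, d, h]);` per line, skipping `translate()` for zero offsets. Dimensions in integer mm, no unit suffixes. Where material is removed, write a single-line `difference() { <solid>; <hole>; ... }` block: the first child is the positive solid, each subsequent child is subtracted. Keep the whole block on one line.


difference() { translate([313, 208, 0]) cube([4940, 133, 2528]); translate([4206, 208, 1255]) cube([520, 133, 953]); }


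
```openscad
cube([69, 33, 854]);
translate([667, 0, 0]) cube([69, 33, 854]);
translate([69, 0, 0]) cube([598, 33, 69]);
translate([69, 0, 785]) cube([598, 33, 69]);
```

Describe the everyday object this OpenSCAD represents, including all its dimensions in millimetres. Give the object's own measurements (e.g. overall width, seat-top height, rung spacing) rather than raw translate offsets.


A rectangular picture frame lying in the x–z plane (depth along y). The opening is 598 mm wide (x) by 716 mm tall (z), surrounded by a border 69 mm wide on all four sides. The frame is 33 mm deep and is made of two full-height vertical stiles with two horizontal rails fitted between them.


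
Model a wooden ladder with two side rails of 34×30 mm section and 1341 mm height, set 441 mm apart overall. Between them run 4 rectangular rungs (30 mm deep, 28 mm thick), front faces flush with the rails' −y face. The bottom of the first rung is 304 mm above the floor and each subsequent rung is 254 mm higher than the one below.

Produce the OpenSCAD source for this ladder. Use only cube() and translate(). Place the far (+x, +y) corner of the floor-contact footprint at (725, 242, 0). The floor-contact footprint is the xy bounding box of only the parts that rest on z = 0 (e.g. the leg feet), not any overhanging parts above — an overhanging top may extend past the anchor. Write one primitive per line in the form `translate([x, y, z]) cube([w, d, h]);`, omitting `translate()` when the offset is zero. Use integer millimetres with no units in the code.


translate([284, 212, 0]) cube([34, 30, 1341]);
translate([691, 212, 0]) cube([34, 30, 1341]);
translate([318, 212, 304]) cube([373, 30, 28]);
translate([318, 212, 558]) cube([373, 30, 28]);
translate([318, 212, 812]) cube([373, 30, 28]);
translate([318, 212, 1066]) cube([373, 30, 28]);
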